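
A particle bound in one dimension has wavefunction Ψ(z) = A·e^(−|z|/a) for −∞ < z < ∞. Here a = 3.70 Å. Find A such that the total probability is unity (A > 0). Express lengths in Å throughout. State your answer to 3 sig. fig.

A ≈ 0.520 Å^(-1/2)

Require ∫ |Ψ|² dz = 1 over the whole domain.
Carrying out the integral gives A² · a.
So A² = (a)^(−1).
With a = 3.70: A² = 0.2703 and A = 0.5199.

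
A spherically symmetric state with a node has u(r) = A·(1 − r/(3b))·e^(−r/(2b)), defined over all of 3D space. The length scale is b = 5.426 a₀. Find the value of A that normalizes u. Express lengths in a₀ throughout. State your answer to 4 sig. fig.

A ≈ 0.02734 a₀^(-3/2)

The normalization condition is ∫|u|² 4πr² dr = 1 from 0 to ∞.
The integral (without the A² prefactor) comes out to 8·π·b^3/3.
So A² = (8·π·b^3/3)^(−1).
With b = 5.426: A² = 0.00074721 and A = 0.027335.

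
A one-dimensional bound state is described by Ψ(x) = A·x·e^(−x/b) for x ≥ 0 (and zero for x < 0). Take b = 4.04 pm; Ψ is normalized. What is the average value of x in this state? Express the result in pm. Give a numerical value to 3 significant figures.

⟨x⟩ ≈ 6.06 pm

By definition ⟨x⟩ = ∫ x |Ψ(x)|² dx.
Recall ∫₀^∞ x^m e^(−x/β) dx = m!·β^(m+1), evaluating both integrals, ⟨x⟩ = 3·b/2.
With b = 4.04, ⟨x⟩ = 6.060.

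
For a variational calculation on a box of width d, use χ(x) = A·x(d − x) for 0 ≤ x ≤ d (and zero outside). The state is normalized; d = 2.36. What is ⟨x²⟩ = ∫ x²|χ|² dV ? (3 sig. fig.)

⟨x²⟩ = ∫ x^2 |χ|² dx over the full domain.
Expanding the polynomial and integrating term by term, evaluating both integrals, ⟨x²⟩ = 2·d^2/7.
Putting d = 2.36 gives 1.591.

⟨x^2⟩ ≈ 1.59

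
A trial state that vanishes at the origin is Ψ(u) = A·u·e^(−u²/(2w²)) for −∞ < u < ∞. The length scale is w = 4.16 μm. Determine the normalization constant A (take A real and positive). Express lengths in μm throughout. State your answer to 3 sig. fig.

The normalization condition is ∫|Ψ|² du = 1 from −∞ to ∞.
With Ψ = A·u·e^(−u²/(2w²)), the integral evaluates to A²·[√(π)·w^3/2].
Plugging in w = 4.16 yields A = 0.1252.

A ≈ 0.125 μm^(-3/2)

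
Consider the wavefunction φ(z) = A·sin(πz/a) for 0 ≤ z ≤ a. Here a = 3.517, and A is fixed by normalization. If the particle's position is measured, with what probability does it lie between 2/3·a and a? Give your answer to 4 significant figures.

The probability is P = ∫ |φ|² dz over [2/3·a, a].
The normalization integral ∫|φ|²dz over the whole domain equals a/2·A², and A² cancels in the ratio.
Substituting u = z/a, A² and the length scale cancel in the ratio: P = ∫_{2/3}^{1} sin(π·u)^2 du / ∫_{0}^{1} sin(π·u)^2 du.
Using ∫ sin(π·u)^2 du = u/2 - sin(2·π·u)/(4·π), the numerator is -√(3)/(8·π) + 1/6 and the denominator is 1/2.
The result is P = (-√(3)/4 + π/3)/π.

P ≈ 0.1955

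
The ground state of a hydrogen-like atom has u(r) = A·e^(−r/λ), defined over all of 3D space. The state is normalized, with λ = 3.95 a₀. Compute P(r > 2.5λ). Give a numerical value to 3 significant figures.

With dV = 4πr²dr, the probability is ∫|u|² dV over r > 2.5λ.
A² is fixed by ∫₀^∞ 4πr²|u|² dr = 1, i.e. A² = (π·λ^3)^(−1).
Let t = r/λ; then A², 4π and the length scale all cancel, so P = ∫_{2.5}^{∞} t^2·e^(-2·t) dt ÷ ∫_{0}^{∞} t^2·e^(-2·t) dt.
Using ∫ t^2·e^(-2·t) dt = -(2·t^2 + 2·t + 1)·e^(-2·t)/4, the numerator is 37·e^(-5)/8 and the denominator is 1/4.
The region integral divided by the full integral gives P = 0.1247.

P ≈ 0.125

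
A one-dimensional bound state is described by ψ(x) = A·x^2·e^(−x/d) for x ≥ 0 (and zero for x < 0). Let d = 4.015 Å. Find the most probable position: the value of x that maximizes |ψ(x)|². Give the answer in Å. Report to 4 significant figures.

Set d/dx [|ψ(x)|²] = 0 and solve for x > 0.
Solving yields x = 2·d.
With d = 4.015, the most probable position is 8.0300 Å.

x ≈ 8.030 Å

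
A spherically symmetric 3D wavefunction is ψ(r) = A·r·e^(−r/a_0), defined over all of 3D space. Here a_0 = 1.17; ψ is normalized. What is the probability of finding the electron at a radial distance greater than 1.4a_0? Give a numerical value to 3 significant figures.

With dV = 4πr²dr, the probability is ∫|ψ|² dV over r > 1.4a_0.
The full normalization integral is A²·[3·π·a_0^5] = 1, fixing A².
Substituting u = r/a_0, A², 4π and the length scale all cancel in the ratio: P = ∫_{1.4}^{∞} u^4·e^(-2·u) du / ∫_{0}^{∞} u^4·e^(-2·u) du.
An antiderivative of u^4·e^(-2·u) is -(u^4/2 + u^3 + 3·u^2/2 + 3·u/2 + 3/4)·e^(-2·u); evaluating from 1.4 to ∞ gives ≈ 0.63576, while the full integral is 3/4.
Taking the ratio yields P = 0.8477.

P ≈ 0.848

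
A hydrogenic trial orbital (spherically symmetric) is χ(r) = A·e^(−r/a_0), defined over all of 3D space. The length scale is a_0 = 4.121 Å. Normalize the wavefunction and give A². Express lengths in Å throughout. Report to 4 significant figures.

A^2 ≈ 0.004548 Å^(-3)

Require ∫ |χ|² 4πr² dr = 1 over the whole domain.
The integral (without the A² prefactor) comes out to π·a_0^3.
Hence A² = 1/[π·a_0^3].
With a_0 = 4.121: A² = 0.0045482 and A = 0.067441.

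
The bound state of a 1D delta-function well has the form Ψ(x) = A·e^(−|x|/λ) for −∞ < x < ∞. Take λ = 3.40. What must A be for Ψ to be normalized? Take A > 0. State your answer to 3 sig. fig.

Require ∫ |Ψ|² dx = 1 over the whole domain.
With Ψ = A·e^(−|x|/λ), the integral evaluates to A²·[λ].
Plugging in λ = 3.40 yields A = 0.5423.

A ≈ 0.542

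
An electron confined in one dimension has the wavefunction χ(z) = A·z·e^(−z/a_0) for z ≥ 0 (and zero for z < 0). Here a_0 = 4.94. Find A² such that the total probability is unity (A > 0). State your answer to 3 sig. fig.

A^2 ≈ 0.0332

Require ∫ |χ|² dz = 1 over the whole domain.
∫|χ|² dz = A²·(a_0^3/4).
Setting this equal to 1 gives A² = 1/(a_0^3/4).
With a_0 = 4.94: A² = 0.03318 and A = 0.1822.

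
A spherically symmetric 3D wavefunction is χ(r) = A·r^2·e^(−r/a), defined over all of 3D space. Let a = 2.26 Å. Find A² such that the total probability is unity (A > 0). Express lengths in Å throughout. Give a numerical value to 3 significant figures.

Normalization requires ∫|χ|² 4πr² dr = 1, integrated from 0 to ∞.
In 3D with spherical symmetry the volume element is 4πr² dr.
Recall ∫₀^∞ r^m e^(−r/β) dr = m!·β^(m+1), with χ = A·r^2·e^(−r/a), the integral evaluates to A²·[45·π·a^7/2].
So A² = (45·π·a^7/2)^(−1).
Substituting a = 2.26 gives A² = 0.00004698, so A = 0.006854.

A^2 ≈ 0.0000470 Å^(-7)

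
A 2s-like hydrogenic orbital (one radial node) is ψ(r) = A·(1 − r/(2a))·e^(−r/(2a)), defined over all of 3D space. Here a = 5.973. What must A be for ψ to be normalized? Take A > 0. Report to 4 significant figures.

The normalization condition is ∫|ψ|² 4πr² dr = 1 from 0 to ∞.
(Spherical symmetry: dV = 4πr² dr.)
∫|ψ|² 4πr² dr = A²·(8·π·a^3).
So A² = (8·π·a^3)^(−1).
With a = 5.973: A² = 0.00018672 and A = 0.013664.

A ≈ 0.01366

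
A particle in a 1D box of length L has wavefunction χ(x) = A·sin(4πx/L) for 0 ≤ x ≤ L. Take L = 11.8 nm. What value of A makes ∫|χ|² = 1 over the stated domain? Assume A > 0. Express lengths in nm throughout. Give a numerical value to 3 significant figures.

We need A² ∫|f|² dx = 1, taking the integral from 0 to L.
With χ = A·sin(4πx/L), the integral evaluates to A²·[L/2].
Hence A² = 1/[L/2].
With L = 11.8: A² = 0.1695 and A = 0.4117.

A ≈ 0.412 nm^(-1/2)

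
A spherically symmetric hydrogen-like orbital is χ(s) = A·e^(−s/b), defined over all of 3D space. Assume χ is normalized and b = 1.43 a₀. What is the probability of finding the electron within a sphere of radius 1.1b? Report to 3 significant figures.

P ≈ 0.377

P = ∫ |χ|² 4πs² ds over s ≤ 1.1b.
The full normalization integral is A²·[π·b^3] = 1, fixing A².
Let u = s/b; then A², 4π and the length scale all cancel, so P = ∫_{0}^{1.1} u^2·e^(-2·u) du ÷ ∫_{0}^{∞} u^2·e^(-2·u) du.
An antiderivative of u^2·e^(-2·u) is -(2·u^2 + 2·u + 1)·e^(-2·u)/4; evaluating from 0 to 1.1 gives 1/4 - 281·e^(-11/5)/200, while the full integral is 1/4.
This evaluates to P = 0.3773.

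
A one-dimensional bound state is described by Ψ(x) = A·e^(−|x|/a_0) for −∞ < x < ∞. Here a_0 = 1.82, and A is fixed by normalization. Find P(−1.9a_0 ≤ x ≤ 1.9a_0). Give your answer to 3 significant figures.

P ≈ 0.978

|Ψ|² is the probability density, so P = ∫_{−1.9a_0}^{1.9a_0} |Ψ|² dx.
The normalization integral ∫|Ψ|²dx over the whole domain equals a_0·A², and A² cancels in the ratio.
By symmetry take twice the x ≥ 0 contribution in numerator and denominator; the 2's cancel. In terms of u = x/a_0 (A² and the length scale cancel between numerator and denominator), P = [∫_{0}^{1.9} e^(-2·u) du] / [∫_{0}^{∞} e^(-2·u) du].
With ∫ e^(-2·u) du = -e^(-2·u)/2 + C, the region integral is 1/2 - e^(-19/5)/2 and the full one is 1/2.
Evaluating gives P = 0.9776.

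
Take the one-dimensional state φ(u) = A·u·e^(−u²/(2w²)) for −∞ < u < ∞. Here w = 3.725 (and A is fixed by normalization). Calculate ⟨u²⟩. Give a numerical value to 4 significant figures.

⟨u²⟩ = ∫ u^2 |φ|² du over the full domain.
Using the Gaussian integral ∫_{−∞}^{∞} e^(−αu²) du = √(π/α), since the A² factors cancel between numerator and denominator, ⟨u²⟩ = 3·w^2/2.
Putting w = 3.725 gives 20.813.

⟨u^2⟩ ≈ 20.81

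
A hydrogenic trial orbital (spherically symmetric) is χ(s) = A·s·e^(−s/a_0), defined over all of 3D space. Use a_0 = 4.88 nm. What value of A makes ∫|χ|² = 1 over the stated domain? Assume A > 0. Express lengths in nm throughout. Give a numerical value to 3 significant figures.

A ≈ 0.00619 nm^(-5/2)

We need A² ∫|f|² 4πs² ds = 1, taking the integral from 0 to ∞.
The angular integral contributes 4π, leaving ∫₀^∞ s²|χ|² ds.
Using ∫₀^∞ sⁿ e^(−αs) ds = n!/αⁿ⁺¹, ∫|χ|² 4πs² ds = A²·(3·π·a_0^5).
Hence A² = 1/[3·π·a_0^5].
Plugging in a_0 = 4.88 yields A = 0.006192.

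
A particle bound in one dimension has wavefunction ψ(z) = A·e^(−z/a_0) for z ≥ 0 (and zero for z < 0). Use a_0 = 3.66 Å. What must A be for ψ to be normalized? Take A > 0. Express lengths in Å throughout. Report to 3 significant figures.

A ≈ 0.739 Å^(-1/2)

The normalization condition is ∫|ψ|² dz = 1 from 0 to ∞.
With ∫₀^∞ z^0 e^(−αz) dz = 0!/α^1, carrying out the integral gives A² · a_0/2.
So A² = (a_0/2)^(−1).
Substituting a_0 = 3.66 gives A² = 0.5464, so A = 0.7392.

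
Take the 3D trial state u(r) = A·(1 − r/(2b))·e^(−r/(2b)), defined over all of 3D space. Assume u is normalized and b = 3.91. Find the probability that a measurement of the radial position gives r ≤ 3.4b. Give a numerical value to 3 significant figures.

With dV = 4πr²dr, the probability is ∫|u|² dV over r ≤ 3.4b.
Normalization gives A² = 1/(8·π·b^3).
Let t = r/b; then A², 4π and the length scale all cancel, so P = ∫_{0}^{3.4} t^2·(1 - t/2)^2·e^(-t) dt ÷ ∫_{0}^{∞} t^2·(1 - t/2)^2·e^(-t) dt.
With ∫ t^2·(1 - t/2)^2·e^(-t) dt = -(t^4/4 + t^2 + 2·t + 2)·e^(-t) + C, the region integral is ≈ 0.20557 and the full one is 2.
This evaluates to P = 0.1028.

P ≈ 0.103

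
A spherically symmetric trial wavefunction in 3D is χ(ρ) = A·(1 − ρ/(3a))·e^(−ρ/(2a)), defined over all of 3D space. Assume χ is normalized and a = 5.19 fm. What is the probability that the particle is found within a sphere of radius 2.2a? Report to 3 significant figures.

P ≈ 0.338

P = ∫ |χ|² 4πρ² dρ over ρ ≤ 2.2a.
The full normalization integral is A²·[8·π·a^3/3] = 1, fixing A².
In terms of u = ρ/a (A², 4π and the length scale all cancel between numerator and denominator), P = [∫_{0}^{2.2} u^2·(1 - u/3)^2·e^(-u) du] / [∫_{0}^{∞} u^2·(1 - u/3)^2·e^(-u) du].
With ∫ u^2·(1 - u/3)^2·e^(-u) du = (-u^4 + 2·u^3 - 3·u^2 - 6·u - 6)·e^(-u)/9 + C, the region integral is ≈ 0.22531 and the full one is 2/3.
The region integral divided by the full integral gives P = 0.3380.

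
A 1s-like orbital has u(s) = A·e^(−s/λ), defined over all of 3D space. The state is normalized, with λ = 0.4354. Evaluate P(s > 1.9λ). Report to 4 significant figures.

P = ∫ |u|² 4πs² ds over s > 1.9λ.
The full normalization integral is A²·[π·λ^3] = 1, fixing A².
In terms of t = s/λ (A², 4π and the length scale all cancel between numerator and denominator), P = [∫_{1.9}^{∞} t^2·e^(-2·t) dt] / [∫_{0}^{∞} t^2·e^(-2·t) dt].
Using ∫ t^2·e^(-2·t) dt = -(2·t^2 + 2·t + 1)·e^(-2·t)/4, the numerator is 601·e^(-19/5)/200 and the denominator is 1/4.
This evaluates to P = 0.26890.

P ≈ 0.2689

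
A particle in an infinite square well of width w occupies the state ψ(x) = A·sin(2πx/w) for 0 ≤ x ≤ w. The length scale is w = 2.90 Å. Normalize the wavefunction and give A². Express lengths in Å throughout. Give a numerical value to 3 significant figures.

Normalization requires ∫|ψ|² dx = 1, integrated from 0 to w.
With ∫₀^w sin²(nπx/w) dx = w/2, carrying out the integral gives A² · w/2.
Setting this equal to 1 gives A² = 1/(w/2).
Plugging in w = 2.90 yields A = 0.8305.

A^2 ≈ 0.690 Å^(-1)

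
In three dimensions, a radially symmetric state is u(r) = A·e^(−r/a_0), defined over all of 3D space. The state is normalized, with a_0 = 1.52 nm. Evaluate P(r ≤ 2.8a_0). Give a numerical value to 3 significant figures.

P ≈ 0.918

P = ∫ |u|² 4πr² dr over r ≤ 2.8a_0.
The full normalization integral is A²·[π·a_0^3] = 1, fixing A².
Substituting t = r/a_0, A², 4π and the length scale all cancel in the ratio: P = ∫_{0}^{2.8} t^2·e^(-2·t) dt / ∫_{0}^{∞} t^2·e^(-2·t) dt.
With ∫ t^2·e^(-2·t) dt = -(2·t^2 + 2·t + 1)·e^(-2·t)/4 + C, the region integral is 1/4 - 557·e^(-28/5)/100 and the full one is 1/4.
The region integral divided by the full integral gives P = 0.9176.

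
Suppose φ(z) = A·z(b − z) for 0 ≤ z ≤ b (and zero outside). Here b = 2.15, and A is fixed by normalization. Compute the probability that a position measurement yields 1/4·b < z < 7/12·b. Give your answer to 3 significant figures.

P ≈ 0.550

P = ∫_{1/4·b}^{7/12·b} |φ(z)|² dz.
Since A² = 1/(b^5/30), this is the region integral divided by the full normalization integral.
Substituting u = z/b, A² and the length scale cancel in the ratio: P = ∫_{1/4}^{7/12} u^2·(1 - u)^2 du / ∫_{0}^{1} u^2·(1 - u)^2 du.
An antiderivative of u^2·(1 - u)^2 is u^3·(6·u^2 - 15·u + 10)/30; evaluating from 1/4 to 7/12 gives ≈ 0.018329, while the full integral is 1/30.
This works out to P = 0.5499.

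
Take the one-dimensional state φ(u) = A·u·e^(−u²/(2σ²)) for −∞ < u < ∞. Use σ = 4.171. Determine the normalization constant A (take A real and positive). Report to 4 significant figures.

Require ∫ |φ|² du = 1 over the whole domain.
With ∫_{−∞}^{∞} u^(2m) e^(−αu²) du = (2m−1)!!·√π / (2^m α^(m+1/2)), with φ = A·u·e^(−u²/(2σ²)), the integral evaluates to A²·[√(π)·σ^3/2].
So A² = (√(π)·σ^3/2)^(−1).
Substituting σ = 4.171 gives A² = 0.015550, so A = 0.12470.

A ≈ 0.1247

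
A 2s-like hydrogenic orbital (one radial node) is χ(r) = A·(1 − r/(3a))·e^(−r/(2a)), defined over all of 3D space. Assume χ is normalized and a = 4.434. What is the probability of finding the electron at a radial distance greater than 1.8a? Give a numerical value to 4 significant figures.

With dV = 4πr²dr, the probability is ∫|χ|² dV over r > 1.8a.
The full normalization integral is A²·[8·π·a^3/3] = 1, fixing A².
Substituting u = r/a, A², 4π and the length scale all cancel in the ratio: P = ∫_{1.8}^{∞} u^2·(1 - u/3)^2·e^(-u) du / ∫_{0}^{∞} u^2·(1 - u/3)^2·e^(-u) du.
With ∫ u^2·(1 - u/3)^2·e^(-u) du = (-u^4 + 2·u^3 - 3·u^2 - 6·u - 6)·e^(-u)/9 + C, the region integral is 5282·e^(-9/5)/1875 and the full one is 2/3.
The region integral divided by the full integral gives P = 0.69849.

P ≈ 0.6985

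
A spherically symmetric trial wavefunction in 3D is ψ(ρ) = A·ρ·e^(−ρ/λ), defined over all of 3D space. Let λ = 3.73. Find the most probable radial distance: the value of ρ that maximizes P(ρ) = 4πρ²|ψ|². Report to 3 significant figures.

Set d/dρ [P(ρ) = 4πρ²|ψ|²] = 0 and solve for ρ > 0.
Solving yields ρ = 2·λ.
With λ = 3.73, the most probable radial distance is 7.460.

ρ ≈ 7.46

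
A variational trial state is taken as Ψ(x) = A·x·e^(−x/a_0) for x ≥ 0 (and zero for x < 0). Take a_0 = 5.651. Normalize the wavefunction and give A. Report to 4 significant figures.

A ≈ 0.1489

The normalization condition is ∫|Ψ|² dx = 1 from 0 to ∞.
Carrying out the integral gives A² · a_0^3/4.
Hence A² = 1/[a_0^3/4].
With a_0 = 5.651: A² = 0.022166 and A = 0.14888.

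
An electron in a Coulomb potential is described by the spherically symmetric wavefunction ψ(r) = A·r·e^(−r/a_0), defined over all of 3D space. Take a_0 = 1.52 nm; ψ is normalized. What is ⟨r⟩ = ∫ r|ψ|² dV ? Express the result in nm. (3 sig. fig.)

⟨r⟩ = ∫ r |ψ|² 4πr² dr over the full domain.
Since the A² factors cancel between numerator and denominator, ⟨r⟩ = 5·a_0/2.
Putting a_0 = 1.52 gives 3.800.

⟨r⟩ ≈ 3.80 nm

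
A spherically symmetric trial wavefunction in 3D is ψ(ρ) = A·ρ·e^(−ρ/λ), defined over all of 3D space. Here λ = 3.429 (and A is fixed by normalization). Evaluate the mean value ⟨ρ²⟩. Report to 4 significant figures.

⟨ρ^2⟩ ≈ 88.19

The expectation value is the |ψ|²-weighted average of ρ^2: ∫ ρ^2|ψ|² 4πρ² dρ.
Recall ∫₀^∞ ρ^m e^(−ρ/β) dρ = m!·β^(m+1), evaluating both integrals, ⟨ρ²⟩ = 15·λ^2/2.
With λ = 3.429, ⟨ρ^2⟩ = 88.185.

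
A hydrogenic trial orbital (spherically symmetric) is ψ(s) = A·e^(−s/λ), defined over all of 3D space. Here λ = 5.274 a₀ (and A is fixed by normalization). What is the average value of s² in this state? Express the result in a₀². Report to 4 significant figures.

⟨s^2⟩ ≈ 83.45 a₀^2

The expectation value is the |ψ|²-weighted average of s^2: ∫ s^2|ψ|² 4πs² ds.
The ratio of the moment integral to the normalization integral gives ⟨s²⟩ = 3·λ^2.
Putting λ = 5.274 gives 83.445.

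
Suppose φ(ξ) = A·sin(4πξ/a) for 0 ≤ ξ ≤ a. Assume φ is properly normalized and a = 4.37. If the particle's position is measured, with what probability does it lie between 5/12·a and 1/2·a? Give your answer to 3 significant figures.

The probability is P = ∫ |φ|² dξ over [5/12·a, 1/2·a].
The normalization integral ∫|φ|²dξ over the whole domain equals a/2·A², and A² cancels in the ratio.
Let u = ξ/a; then A² and the length scale cancel, so P = ∫_{5/12}^{1/2} sin(4·π·u)^2 du ÷ ∫_{0}^{1} sin(4·π·u)^2 du.
An antiderivative of sin(4·π·u)^2 is u/2 - sin(4·π·u)·cos(4·π·u)/(8·π); evaluating from 5/12 to 1/2 gives -√(3)/(32·π) + 1/24, while the full integral is 1/2.
Taking the ratio, P = (-√(3)/16 + π/12)/π.

P ≈ 0.0489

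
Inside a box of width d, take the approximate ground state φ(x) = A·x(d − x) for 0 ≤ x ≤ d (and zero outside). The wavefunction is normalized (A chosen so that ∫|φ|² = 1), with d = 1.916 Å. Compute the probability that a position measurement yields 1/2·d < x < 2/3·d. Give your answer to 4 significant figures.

P ≈ 0.2901

|φ|² is the probability density, so P = ∫_{1/2·d}^{2/3·d} |φ|² dx.
The normalization integral ∫|φ|²dx over the whole domain equals d^5/30·A², and A² cancels in the ratio.
In terms of u = x/d (A² and the length scale cancel between numerator and denominator), P = [∫_{1/2}^{2/3} u^2·(1 - u)^2 du] / [∫_{0}^{1} u^2·(1 - u)^2 du].
Using ∫ u^2·(1 - u)^2 du = u^3·(6·u^2 - 15·u + 10)/30, the numerator is 47/4860 and the denominator is 1/30.
This works out to P = 47/162.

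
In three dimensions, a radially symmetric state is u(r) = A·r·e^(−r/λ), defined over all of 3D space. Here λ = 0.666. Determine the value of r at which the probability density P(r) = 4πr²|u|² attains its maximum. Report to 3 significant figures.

The maximum of P(r) = 4πr²|u|² occurs where its derivative vanishes.
Solving yields r = 2·λ.
With λ = 0.666, the most probable radial distance is 1.332.

r ≈ 1.33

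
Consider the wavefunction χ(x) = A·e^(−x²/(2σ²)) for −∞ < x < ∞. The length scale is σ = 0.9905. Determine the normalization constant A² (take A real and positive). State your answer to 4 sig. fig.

A^2 ≈ 0.5696

Normalization requires ∫|χ|² dx = 1, integrated from −∞ to ∞.
Differentiating ∫e^(−αx²) dx = √(π/α) under α to get the higher moments, ∫|χ|² dx = A²·(√(π)·σ).
Setting this equal to 1 gives A² = 1/(√(π)·σ).
Substituting σ = 0.9905 gives A² = 0.56960, so A = 0.75472.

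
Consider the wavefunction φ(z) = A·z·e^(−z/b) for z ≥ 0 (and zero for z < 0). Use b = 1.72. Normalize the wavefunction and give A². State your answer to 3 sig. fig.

Normalization requires ∫|φ|² dz = 1, integrated from 0 to ∞.
With φ = A·z·e^(−z/b), the integral evaluates to A²·[b^3/4].
Plugging in b = 1.72 yields A = 0.8866.

A^2 ≈ 0.786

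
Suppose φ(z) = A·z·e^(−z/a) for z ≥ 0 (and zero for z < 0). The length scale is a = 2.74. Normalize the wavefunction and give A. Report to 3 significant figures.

Require ∫ |φ|² dz = 1 over the whole domain.
∫|φ|² dz = A²·(a^3/4).
Hence A² = 1/[a^3/4].
Plugging in a = 2.74 yields A = 0.4410.

A ≈ 0.441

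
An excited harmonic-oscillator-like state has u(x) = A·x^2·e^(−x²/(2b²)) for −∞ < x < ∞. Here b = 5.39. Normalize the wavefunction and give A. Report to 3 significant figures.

We need A² ∫|f|² dx = 1, taking the integral from −∞ to ∞.
Differentiating ∫e^(−αx²) dx = √(π/α) under α to get the higher moments, with u = A·x^2·e^(−x²/(2b²)), the integral evaluates to A²·[3·√(π)·b^5/4].
Hence A² = 1/[3·√(π)·b^5/4].
Plugging in b = 5.39 yields A = 0.01286.

A ≈ 0.0129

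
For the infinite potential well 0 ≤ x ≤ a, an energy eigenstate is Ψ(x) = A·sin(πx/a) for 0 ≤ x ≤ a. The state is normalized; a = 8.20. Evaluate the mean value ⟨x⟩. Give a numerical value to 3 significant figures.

By definition ⟨x⟩ = ∫ x |Ψ(x)|² dx.
The ratio of the moment integral to the normalization integral gives ⟨x⟩ = a/2.
With a = 8.20, ⟨x⟩ = 4.100.

⟨x⟩ ≈ 4.10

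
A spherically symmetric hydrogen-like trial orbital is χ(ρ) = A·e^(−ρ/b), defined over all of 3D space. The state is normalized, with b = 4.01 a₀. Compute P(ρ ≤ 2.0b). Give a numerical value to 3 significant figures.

P ≈ 0.762

With dV = 4πρ²dρ, the probability is ∫|χ|² dV over ρ ≤ 2.0b.
The full normalization integral is A²·[π·b^3] = 1, fixing A².
Let u = ρ/b; then A², 4π and the length scale all cancel, so P = ∫_{0}^{2.0} u^2·e^(-2·u) du ÷ ∫_{0}^{∞} u^2·e^(-2·u) du.
An antiderivative of u^2·e^(-2·u) is -(2·u^2 + 2·u + 1)·e^(-2·u)/4; evaluating from 0 to 2.0 gives 1/4 - 13·e^(-4)/4, while the full integral is 1/4.
This evaluates to P = 0.7619.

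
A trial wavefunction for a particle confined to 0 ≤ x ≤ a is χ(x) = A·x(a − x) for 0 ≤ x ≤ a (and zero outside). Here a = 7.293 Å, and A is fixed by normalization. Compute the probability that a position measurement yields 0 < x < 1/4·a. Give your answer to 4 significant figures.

P ≈ 0.1035

P = ∫_{0}^{1/4·a} |χ(x)|² dx.
Since A² = 1/(a^5/30), this is the region integral divided by the full normalization integral.
In terms of u = x/a (A² and the length scale cancel between numerator and denominator), P = [∫_{0}^{1/4} u^2·(1 - u)^2 du] / [∫_{0}^{1} u^2·(1 - u)^2 du].
Using ∫ u^2·(1 - u)^2 du = u^3·(6·u^2 - 15·u + 10)/30, the numerator is ≈ 0.00345052 and the denominator is 1/30.
The result is P = 53/512.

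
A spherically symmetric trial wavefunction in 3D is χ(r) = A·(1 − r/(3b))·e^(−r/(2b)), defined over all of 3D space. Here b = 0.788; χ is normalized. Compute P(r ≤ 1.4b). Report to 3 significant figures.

P ≈ 0.234

Integrate the radial probability density 4πr²|χ|² over r ≤ 1.4b.
Normalization gives A² = 1/(8·π·b^3/3).
Substituting u = r/b, A², 4π and the length scale all cancel in the ratio: P = ∫_{0}^{1.4} u^2·(1 - u/3)^2·e^(-u) du / ∫_{0}^{∞} u^2·(1 - u/3)^2·e^(-u) du.
With ∫ u^2·(1 - u/3)^2·e^(-u) du = (-u^4 + 2·u^3 - 3·u^2 - 6·u - 6)·e^(-u)/9 + C, the region integral is 2/3 - 1294·e^(-7/5)/625 and the full one is 2/3.
This evaluates to P = 0.2342.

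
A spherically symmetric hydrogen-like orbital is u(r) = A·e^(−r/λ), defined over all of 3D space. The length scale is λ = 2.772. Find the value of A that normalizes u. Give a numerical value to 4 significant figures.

A ≈ 0.1222

Normalization requires ∫|u|² 4πr² dr = 1, integrated from 0 to ∞.
In 3D with spherical symmetry the volume element is 4πr² dr.
Recall ∫₀^∞ r^m e^(−r/β) dr = m!·β^(m+1), with u = A·e^(−r/λ), the integral evaluates to A²·[π·λ^3].
So A² = (π·λ^3)^(−1).
Plugging in λ = 2.772 yields A = 0.12225.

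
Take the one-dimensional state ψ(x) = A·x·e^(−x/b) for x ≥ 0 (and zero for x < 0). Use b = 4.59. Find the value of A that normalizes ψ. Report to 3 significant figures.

We need A² ∫|f|² dx = 1, taking the integral from 0 to ∞.
Carrying out the integral gives A² · b^3/4.
Setting this equal to 1 gives A² = 1/(b^3/4).
Plugging in b = 4.59 yields A = 0.2034.

A ≈ 0.203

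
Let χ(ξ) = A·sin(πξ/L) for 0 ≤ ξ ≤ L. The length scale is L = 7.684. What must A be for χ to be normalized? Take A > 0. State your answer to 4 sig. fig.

A ≈ 0.5102

Normalization requires ∫|χ|² dξ = 1, integrated from 0 to L.
Using sin²θ = (1 − cos 2θ)/2, with χ = A·sin(πξ/L), the integral evaluates to A²·[L/2].
So A² = (L/2)^(−1).
Substituting L = 7.684 gives A² = 0.26028, so A = 0.51018.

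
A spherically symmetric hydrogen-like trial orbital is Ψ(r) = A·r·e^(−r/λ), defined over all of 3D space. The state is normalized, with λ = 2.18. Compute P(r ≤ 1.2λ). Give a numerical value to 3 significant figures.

P ≈ 0.0959

With dV = 4πr²dr, the probability is ∫|Ψ|² dV over r ≤ 1.2λ.
A² is fixed by ∫₀^∞ 4πr²|Ψ|² dr = 1, i.e. A² = (3·π·λ^5)^(−1).
In terms of u = r/λ (A², 4π and the length scale all cancel between numerator and denominator), P = [∫_{0}^{1.2} u^4·e^(-2·u) du] / [∫_{0}^{∞} u^4·e^(-2·u) du].
With ∫ u^4·e^(-2·u) du = -(u^4/2 + u^3 + 3·u^2/2 + 3·u/2 + 3/4)·e^(-2·u) + C, the region integral is ≈ 0.071901 and the full one is 3/4.
Taking the ratio yields P = 0.09587.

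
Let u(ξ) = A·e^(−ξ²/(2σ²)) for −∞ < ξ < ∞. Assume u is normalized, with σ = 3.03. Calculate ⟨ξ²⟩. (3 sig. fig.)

The expectation value is the |u|²-weighted average of ξ^2: ∫ ξ^2|u|² dξ.
Differentiating ∫e^(−αξ²) dξ = √(π/α) under α to get the higher moments, evaluating both integrals, ⟨ξ²⟩ = σ^2/2.
Putting σ = 3.03 gives 4.590.

⟨ξ^2⟩ ≈ 4.59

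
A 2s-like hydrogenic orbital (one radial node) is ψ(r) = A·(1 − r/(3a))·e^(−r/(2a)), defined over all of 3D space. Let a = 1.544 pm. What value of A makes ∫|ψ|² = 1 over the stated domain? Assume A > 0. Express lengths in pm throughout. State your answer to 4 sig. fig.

Require ∫ |ψ|² 4πr² dr = 1 over the whole domain.
In 3D with spherical symmetry the volume element is 4πr² dr.
The integral (without the A² prefactor) comes out to 8·π·a^3/3.
So A² = (8·π·a^3/3)^(−1).
Plugging in a = 1.544 yields A = 0.18008.

A ≈ 0.1801 pm^(-3/2)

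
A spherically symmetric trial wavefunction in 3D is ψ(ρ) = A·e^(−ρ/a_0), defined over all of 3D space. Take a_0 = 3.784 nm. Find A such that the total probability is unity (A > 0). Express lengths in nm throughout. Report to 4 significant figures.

A ≈ 0.07665 nm^(-3/2)

Require ∫ |ψ|² 4πρ² dρ = 1 over the whole domain.
The angular integral contributes 4π, leaving ∫₀^∞ ρ²|ψ|² dρ.
Using ∫₀^∞ ρⁿ e^(−αρ) dρ = n!/αⁿ⁺¹, the integral (without the A² prefactor) comes out to π·a_0^3.
Substituting a_0 = 3.784 gives A² = 0.0058748, so A = 0.076648.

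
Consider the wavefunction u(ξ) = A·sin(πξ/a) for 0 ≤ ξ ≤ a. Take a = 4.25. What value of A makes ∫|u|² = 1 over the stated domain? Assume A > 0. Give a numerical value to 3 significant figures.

Require ∫ |u|² dξ = 1 over the whole domain.
With ∫₀^a sin²(nπξ/a) dξ = a/2, carrying out the integral gives A² · a/2.
Substituting a = 4.25 gives A² = 0.4706, so A = 0.6860.

A ≈ 0.686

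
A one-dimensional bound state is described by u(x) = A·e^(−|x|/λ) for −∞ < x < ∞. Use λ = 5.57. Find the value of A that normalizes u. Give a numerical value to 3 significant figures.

The normalization condition is ∫|u|² dx = 1 from −∞ to ∞.
Carrying out the integral gives A² · λ.
Setting this equal to 1 gives A² = 1/(λ).
Substituting λ = 5.57 gives A² = 0.1795, so A = 0.4237.

A ≈ 0.424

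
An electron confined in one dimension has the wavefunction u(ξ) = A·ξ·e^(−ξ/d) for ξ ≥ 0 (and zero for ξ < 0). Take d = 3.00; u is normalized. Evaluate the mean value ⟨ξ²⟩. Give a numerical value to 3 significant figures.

By definition ⟨ξ²⟩ = ∫ ξ^2 |u(ξ)|² dξ.
With ∫₀^∞ ξ^4 e^(−αξ) dξ = 4!/α^5, evaluating both integrals, ⟨ξ²⟩ = 3·d^2.
Putting d = 3.00 gives 27.00.

⟨ξ^2⟩ ≈ 27.0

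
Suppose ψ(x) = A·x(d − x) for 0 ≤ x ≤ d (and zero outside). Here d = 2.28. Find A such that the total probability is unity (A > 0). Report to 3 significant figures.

We need A² ∫|f|² dx = 1, taking the integral from 0 to d.
With ψ = A·x(d − x), the integral evaluates to A²·[d^5/30].
Setting this equal to 1 gives A² = 1/(d^5/30).
Plugging in d = 2.28 yields A = 0.6978.

A ≈ 0.698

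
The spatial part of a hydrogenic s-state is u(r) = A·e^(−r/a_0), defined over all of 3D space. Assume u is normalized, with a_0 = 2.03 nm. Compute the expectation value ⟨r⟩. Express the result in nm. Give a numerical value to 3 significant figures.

⟨r⟩ ≈ 3.05 nm

By definition ⟨r⟩ = ∫ r |u(r)|² 4πr² dr.
Evaluating both integrals, ⟨r⟩ = 3·a_0/2.
With a_0 = 2.03, ⟨r⟩ = 3.045.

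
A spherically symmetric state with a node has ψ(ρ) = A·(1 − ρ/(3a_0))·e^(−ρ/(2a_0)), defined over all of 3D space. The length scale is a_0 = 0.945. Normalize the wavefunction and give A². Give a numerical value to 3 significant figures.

We need A² ∫|f|² 4πρ² dρ = 1, taking the integral from 0 to ∞.
(Spherical symmetry: dV = 4πρ² dρ.)
With ∫₀^∞ ρ^4 e^(−αρ) dρ = 4!/α^5, carrying out the integral gives A² · 8·π·a_0^3/3.
So A² = (8·π·a_0^3/3)^(−1).
Plugging in a_0 = 0.945 yields A = 0.3761.

A^2 ≈ 0.141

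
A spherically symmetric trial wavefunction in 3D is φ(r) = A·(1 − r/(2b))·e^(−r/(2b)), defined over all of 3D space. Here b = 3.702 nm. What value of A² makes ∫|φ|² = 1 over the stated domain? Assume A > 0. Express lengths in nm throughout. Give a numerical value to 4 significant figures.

Require ∫ |φ|² 4πr² dr = 1 over the whole domain.
(Spherical symmetry: dV = 4πr² dr.)
Recall ∫₀^∞ r^m e^(−r/β) dr = m!·β^(m+1), the integral (without the A² prefactor) comes out to 8·π·b^3.
Hence A² = 1/[8·π·b^3].
With b = 3.702: A² = 0.00078424 and A = 0.028004.

A^2 ≈ 0.0007842 nm^(-3)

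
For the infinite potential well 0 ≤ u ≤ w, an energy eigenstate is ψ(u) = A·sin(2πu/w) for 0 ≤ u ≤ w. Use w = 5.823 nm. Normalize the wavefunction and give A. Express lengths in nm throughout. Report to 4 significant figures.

A ≈ 0.5861 nm^(-1/2)

Require ∫ |ψ|² du = 1 over the whole domain.
With ∫₀^w sin²(nπu/w) du = w/2, ∫|ψ|² du = A²·(w/2).
Setting this equal to 1 gives A² = 1/(w/2).
Substituting w = 5.823 gives A² = 0.34347, so A = 0.58606.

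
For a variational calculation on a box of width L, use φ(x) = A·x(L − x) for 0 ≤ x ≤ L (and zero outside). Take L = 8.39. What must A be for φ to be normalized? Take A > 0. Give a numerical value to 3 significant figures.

We need A² ∫|f|² dx = 1, taking the integral from 0 to L.
Expanding the polynomial and integrating term by term, carrying out the integral gives A² · L^5/30.
Setting this equal to 1 gives A² = 1/(L^5/30).
With L = 8.39: A² = 0.0007216 and A = 0.02686.

A ≈ 0.0269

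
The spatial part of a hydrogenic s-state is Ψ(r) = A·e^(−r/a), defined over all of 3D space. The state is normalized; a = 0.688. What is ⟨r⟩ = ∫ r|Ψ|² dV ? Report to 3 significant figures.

The expectation value is the |Ψ|²-weighted average of r: ∫ r|Ψ|² 4πr² dr.
Using ∫₀^∞ rⁿ e^(−αr) dr = n!/αⁿ⁺¹, since the A² factors cancel between numerator and denominator, ⟨r⟩ = 3·a/2.
Putting a = 0.688 gives 1.032.

⟨r⟩ ≈ 1.03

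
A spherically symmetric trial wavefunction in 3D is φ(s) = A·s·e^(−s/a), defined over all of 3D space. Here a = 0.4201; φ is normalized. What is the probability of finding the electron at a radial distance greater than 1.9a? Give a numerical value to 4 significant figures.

P ≈ 0.6678

Integrate the radial probability density 4πs²|φ|² over s > 1.9a.
The full normalization integral is A²·[3·π·a^5] = 1, fixing A².
In terms of u = s/a (A², 4π and the length scale all cancel between numerator and denominator), P = [∫_{1.9}^{∞} u^4·e^(-2·u) du] / [∫_{0}^{∞} u^4·e^(-2·u) du].
With ∫ u^4·e^(-2·u) du = -(u^4/2 + u^3 + 3·u^2/2 + 3·u/2 + 3/4)·e^(-2·u) + C, the region integral is ≈ 0.500883 and the full one is 3/4.
The region integral divided by the full integral gives P = 0.66784.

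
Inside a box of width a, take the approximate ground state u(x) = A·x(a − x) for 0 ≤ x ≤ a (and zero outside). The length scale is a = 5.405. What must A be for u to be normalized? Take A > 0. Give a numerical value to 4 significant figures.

Normalization requires ∫|u|² dx = 1, integrated from 0 to a.
With u = A·x(a − x), the integral evaluates to A²·[a^5/30].
Substituting a = 5.405 gives A² = 0.0065034, so A = 0.080644.

A ≈ 0.08064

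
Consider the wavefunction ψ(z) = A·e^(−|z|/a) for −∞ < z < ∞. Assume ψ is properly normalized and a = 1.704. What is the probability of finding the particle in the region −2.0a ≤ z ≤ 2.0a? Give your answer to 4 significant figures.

The probability is P = ∫ |ψ|² dz over [−2.0a, 2.0a].
Since A² = 1/(a), this is the region integral divided by the full normalization integral.
Both integrals are even about z = 0, so only the z ≥ 0 halves are needed (the factors of 2 cancel). In terms of u = z/a (A² and the length scale cancel between numerator and denominator), P = [∫_{0}^{2.0} e^(-2·u) du] / [∫_{0}^{∞} e^(-2·u) du].
With ∫ e^(-2·u) du = -e^(-2·u)/2 + C, the region integral is 1/2 - e^(-4)/2 and the full one is 1/2.
The result is P = 0.98168.

P ≈ 0.9817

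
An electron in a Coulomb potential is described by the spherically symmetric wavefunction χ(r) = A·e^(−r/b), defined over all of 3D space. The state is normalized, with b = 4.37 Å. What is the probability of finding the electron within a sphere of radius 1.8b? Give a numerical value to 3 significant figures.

P ≈ 0.697

P = ∫ |χ|² 4πr² dr over r ≤ 1.8b.
A² is fixed by ∫₀^∞ 4πr²|χ|² dr = 1, i.e. A² = (π·b^3)^(−1).
In terms of u = r/b (A², 4π and the length scale all cancel between numerator and denominator), P = [∫_{0}^{1.8} u^2·e^(-2·u) du] / [∫_{0}^{∞} u^2·e^(-2·u) du].
Using ∫ u^2·e^(-2·u) du = -(2·u^2 + 2·u + 1)·e^(-2·u)/4, the numerator is 1/4 - 277·e^(-18/5)/100 and the denominator is 1/4.
Taking the ratio yields P = 0.6973.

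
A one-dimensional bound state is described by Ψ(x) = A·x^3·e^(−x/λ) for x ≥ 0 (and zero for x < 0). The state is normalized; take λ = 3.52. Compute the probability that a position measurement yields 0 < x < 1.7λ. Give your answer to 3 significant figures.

|Ψ|² is the probability density, so P = ∫_{0}^{1.7λ} |Ψ|² dx.
Since A² = 1/(45·λ^7/8), this is the region integral divided by the full normalization integral.
Let u = x/λ; then A² and the length scale cancel, so P = ∫_{0}^{1.7} u^6·e^(-2·u) du ÷ ∫_{0}^{∞} u^6·e^(-2·u) du.
Using ∫ u^6·e^(-2·u) du = -(4·u^6 + 12·u^5 + 30·u^4 + 60·u^3 + 90·u^2 + 90·u + 45)·e^(-2·u)/8, the numerator is ≈ 0.32542 and the denominator is 45/8.
Taking the ratio, P = 0.05785.

P ≈ 0.0579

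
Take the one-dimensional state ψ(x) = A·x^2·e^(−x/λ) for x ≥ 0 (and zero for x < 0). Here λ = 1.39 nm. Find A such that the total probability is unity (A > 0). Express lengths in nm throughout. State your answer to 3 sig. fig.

The normalization condition is ∫|ψ|² dx = 1 from 0 to ∞.
Using ∫₀^∞ xⁿ e^(−αx) dx = n!/αⁿ⁺¹, ∫|ψ|² dx = A²·(3·λ^5/4).
With λ = 1.39: A² = 0.2570 and A = 0.5069.

A ≈ 0.507 nm^(-5/2)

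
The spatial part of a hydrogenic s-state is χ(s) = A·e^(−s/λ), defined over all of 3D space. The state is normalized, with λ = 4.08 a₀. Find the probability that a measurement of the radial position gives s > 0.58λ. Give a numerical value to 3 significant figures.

Integrate the radial probability density 4πs²|χ|² over s > 0.58λ.
The full normalization integral is A²·[π·λ^3] = 1, fixing A².
In terms of u = s/λ (A², 4π and the length scale all cancel between numerator and denominator), P = [∫_{0.58}^{∞} u^2·e^(-2·u) du] / [∫_{0}^{∞} u^2·e^(-2·u) du].
An antiderivative of u^2·e^(-2·u) is -(2·u^2 + 2·u + 1)·e^(-2·u)/4; evaluating from 0.58 to ∞ gives 3541·e^(-29/25)/5000, while the full integral is 1/4.
This evaluates to P = 0.8880.

P ≈ 0.888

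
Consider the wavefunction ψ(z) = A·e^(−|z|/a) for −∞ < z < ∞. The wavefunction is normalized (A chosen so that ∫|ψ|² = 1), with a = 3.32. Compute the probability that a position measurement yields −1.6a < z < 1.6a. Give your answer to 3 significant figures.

P ≈ 0.959

The probability is P = ∫ |ψ|² dz over [−1.6a, 1.6a].
With A² fixed by ∫|ψ|² = 1, i.e. A² = (a)^(−1), substitute and integrate.
Both integrals are even about z = 0, so only the z ≥ 0 halves are needed (the factors of 2 cancel). Substituting u = z/a, A² and the length scale cancel in the ratio: P = ∫_{0}^{1.6} e^(-2·u) du / ∫_{0}^{∞} e^(-2·u) du.
Using ∫ e^(-2·u) du = -e^(-2·u)/2, the numerator is 1/2 - e^(-16/5)/2 and the denominator is 1/2.
Evaluating gives P = 0.9592.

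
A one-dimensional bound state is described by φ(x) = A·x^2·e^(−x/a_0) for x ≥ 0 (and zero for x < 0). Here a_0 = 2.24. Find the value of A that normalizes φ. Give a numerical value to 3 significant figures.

A ≈ 0.154

Require ∫ |φ|² dx = 1 over the whole domain.
Using ∫₀^∞ xⁿ e^(−αx) dx = n!/αⁿ⁺¹, carrying out the integral gives A² · 3·a_0^5/4.
Setting this equal to 1 gives A² = 1/(3·a_0^5/4).
Plugging in a_0 = 2.24 yields A = 0.1538.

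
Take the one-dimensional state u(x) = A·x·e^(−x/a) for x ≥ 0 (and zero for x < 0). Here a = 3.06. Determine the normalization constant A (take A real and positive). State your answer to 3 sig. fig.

The normalization condition is ∫|u|² dx = 1 from 0 to ∞.
Using ∫₀^∞ xⁿ e^(−αx) dx = n!/αⁿ⁺¹, ∫|u|² dx = A²·(a^3/4).
Setting this equal to 1 gives A² = 1/(a^3/4).
With a = 3.06: A² = 0.1396 and A = 0.3736.

A ≈ 0.374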